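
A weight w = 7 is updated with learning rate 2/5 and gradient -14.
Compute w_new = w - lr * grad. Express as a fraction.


w_new = 7 - 2/5 * -14 = 7 - -28/5 = 63/5.

63/5


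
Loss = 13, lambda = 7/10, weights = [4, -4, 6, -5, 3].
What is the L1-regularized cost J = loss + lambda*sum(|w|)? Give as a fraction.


L1 norm = sum(|w|) = 22. J = 13 + 7/10 * 22 = 142/5.

142/5


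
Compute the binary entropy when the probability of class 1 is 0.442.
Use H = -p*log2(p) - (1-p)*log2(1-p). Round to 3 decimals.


H = -0.442*log2(0.442) - 0.558*log2(0.558) = 0.990.

0.990


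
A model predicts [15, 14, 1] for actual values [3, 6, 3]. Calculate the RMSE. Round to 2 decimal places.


MSE = 70.6667. RMSE = sqrt(70.6667) = 8.41.

8.41


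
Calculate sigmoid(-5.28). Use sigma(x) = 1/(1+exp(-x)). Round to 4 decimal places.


sigma(-5.28) = 1/(1+e^(5.28)) = 1/(1+196.369875) = 1/197.369875 = 0.0051.

0.0051


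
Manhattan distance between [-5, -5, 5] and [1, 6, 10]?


d = sum of absolute differences: |-5-1|=6 + |-5-6|=11 + |5-10|=5 = 22.

22


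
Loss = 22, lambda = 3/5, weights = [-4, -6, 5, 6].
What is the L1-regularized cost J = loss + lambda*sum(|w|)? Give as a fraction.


L1 norm = sum(|w|) = 21. J = 22 + 3/5 * 21 = 173/5.

173/5


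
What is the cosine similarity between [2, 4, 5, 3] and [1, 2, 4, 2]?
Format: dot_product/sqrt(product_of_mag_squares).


dot = 36. |a|^2 = 54, |b|^2 = 25. cos = 36/sqrt(1350).

36/sqrt(1350)


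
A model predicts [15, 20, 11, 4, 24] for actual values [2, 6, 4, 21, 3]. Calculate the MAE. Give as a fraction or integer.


MAE = (1/5) * (|2-15|=13 + |6-20|=14 + |4-11|=7 + |21-4|=17 + |3-24|=21). Sum = 72. MAE = 72/5.

72/5


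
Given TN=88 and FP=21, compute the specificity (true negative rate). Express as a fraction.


Specificity = TN / (TN + FP) = 88 / 109 = 88/109.

88/109


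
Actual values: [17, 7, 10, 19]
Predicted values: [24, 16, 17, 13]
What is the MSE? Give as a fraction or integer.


MSE = (1/4) * ((17-24)^2=49 + (7-16)^2=81 + (10-17)^2=49 + (19-13)^2=36). Sum = 215. MSE = 215/4.

215/4


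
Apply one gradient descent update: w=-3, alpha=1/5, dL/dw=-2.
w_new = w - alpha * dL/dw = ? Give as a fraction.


w_new = -3 - 1/5 * -2 = -3 - -2/5 = -13/5.

-13/5


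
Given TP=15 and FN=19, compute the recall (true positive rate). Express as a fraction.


Recall = TP / (TP + FN) = 15 / 34 = 15/34.

15/34


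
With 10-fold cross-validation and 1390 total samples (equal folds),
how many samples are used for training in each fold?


Each validation fold has 1390/10 = 139 samples. Training set = 1390 - 139 = 1251.

1251


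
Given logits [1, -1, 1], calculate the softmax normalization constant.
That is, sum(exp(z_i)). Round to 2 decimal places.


Denom = e^1=2.7183 + e^-1=0.3679 + e^1=2.7183. Sum = 5.8045, which rounds to 5.80.

5.80


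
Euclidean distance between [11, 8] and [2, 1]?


d = sqrt(sum of squared differences). (11-2)^2=81, (8-1)^2=49. Sum = 130.

sqrt(130)


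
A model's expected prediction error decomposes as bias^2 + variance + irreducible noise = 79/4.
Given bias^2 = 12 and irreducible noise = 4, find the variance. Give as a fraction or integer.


Total error = bias^2 + variance + irreducible noise. So variance = 79/4 - 12 - 4 = 15/4.

15/4


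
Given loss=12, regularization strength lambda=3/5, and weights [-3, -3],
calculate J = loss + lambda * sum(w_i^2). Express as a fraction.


L2 sq norm = sum(w^2) = 18. J = 12 + 3/5 * 18 = 114/5.

114/5


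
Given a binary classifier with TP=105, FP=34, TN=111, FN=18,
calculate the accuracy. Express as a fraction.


Accuracy = (TP + TN) / (TP + TN + FP + FN) = (105 + 111) / 268 = 54/67.

54/67


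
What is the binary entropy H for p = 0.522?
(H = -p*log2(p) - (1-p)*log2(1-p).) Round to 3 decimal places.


H = -0.522*log2(0.522) - 0.478*log2(0.478) = 0.999.

0.999


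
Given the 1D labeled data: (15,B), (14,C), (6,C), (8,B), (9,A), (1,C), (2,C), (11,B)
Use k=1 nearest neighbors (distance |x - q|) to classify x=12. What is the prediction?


Distances: |15-12|=3, |14-12|=2, |6-12|=6, |8-12|=4, |9-12|=3, |1-12|=11, |2-12|=10, |11-12|=1. 1 nearest: (11,B). Counts: {'B': 1}. Majority class: B.

B


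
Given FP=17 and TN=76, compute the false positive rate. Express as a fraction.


FPR = FP / (FP + TN) = 17 / 93 = 17/93.

17/93


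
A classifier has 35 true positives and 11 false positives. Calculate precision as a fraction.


Precision = TP / (TP + FP) = 35 / 46 = 35/46.

35/46


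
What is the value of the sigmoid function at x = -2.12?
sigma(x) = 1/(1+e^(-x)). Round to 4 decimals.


sigma(-2.12) = 1/(1+e^(2.12)) = 1/(1+8.331137) = 1/9.331137 = 0.1072.

0.1072


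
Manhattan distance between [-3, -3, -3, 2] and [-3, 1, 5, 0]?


d = sum of absolute differences: |-3--3|=0 + |-3-1|=4 + |-3-5|=8 + |2-0|=2 = 14.

14


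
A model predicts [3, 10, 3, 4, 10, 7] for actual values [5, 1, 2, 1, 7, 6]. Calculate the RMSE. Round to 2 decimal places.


MSE = 17.5000. RMSE = sqrt(17.5000) = 4.18.

4.18


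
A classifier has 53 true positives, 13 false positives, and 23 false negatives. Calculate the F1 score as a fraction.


Precision = 53/66 = 53/66. Recall = 53/76 = 53/76. F1 = 2*P*R/(P+R) = 53/71.

53/71


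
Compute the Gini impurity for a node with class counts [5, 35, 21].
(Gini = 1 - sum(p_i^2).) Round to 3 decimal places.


Total = 61. Proportions: 5/61, 35/61, 21/61. sum(p_i^2) = 0.4544. Gini = 1 - 0.4544 = 0.5456, which rounds to 0.546.

0.546


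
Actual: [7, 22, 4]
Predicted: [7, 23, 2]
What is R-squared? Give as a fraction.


Mean(y) = 11. SS_res = 5. SS_tot = 186. R^2 = 1 - 5/(186) = 181/186.

181/186


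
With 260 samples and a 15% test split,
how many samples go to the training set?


Test set = 260 * 15% = 39. Training set = 260 - 39 = 221.

221


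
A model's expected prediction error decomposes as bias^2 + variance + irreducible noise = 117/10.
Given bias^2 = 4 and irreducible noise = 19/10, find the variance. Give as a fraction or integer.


Total error = bias^2 + variance + irreducible noise. So variance = 117/10 - 4 - 19/10 = 29/5.

29/5


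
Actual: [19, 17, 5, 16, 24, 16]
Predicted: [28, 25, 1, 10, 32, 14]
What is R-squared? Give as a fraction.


Mean(y) = 97/6. SS_res = 265. SS_tot = 1169/6. R^2 = 1 - 265/(1169/6) = -421/1169.

-421/1169


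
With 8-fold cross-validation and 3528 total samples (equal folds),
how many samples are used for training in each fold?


Each validation fold has 3528/8 = 441 samples. Training set = 3528 - 441 = 3087.

3087


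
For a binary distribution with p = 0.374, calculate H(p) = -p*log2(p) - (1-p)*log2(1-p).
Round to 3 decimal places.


H = -0.374*log2(0.374) - 0.626*log2(0.626) = 0.954.

0.954


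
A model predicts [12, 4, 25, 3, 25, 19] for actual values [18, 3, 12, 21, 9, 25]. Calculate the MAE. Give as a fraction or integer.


MAE = (1/6) * (|18-12|=6 + |3-4|=1 + |12-25|=13 + |21-3|=18 + |9-25|=16 + |25-19|=6). Sum = 60. MAE = 10.

10


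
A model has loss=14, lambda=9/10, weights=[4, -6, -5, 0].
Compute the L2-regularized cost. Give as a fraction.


L2 sq norm = sum(w^2) = 77. J = 14 + 9/10 * 77 = 833/10.

833/10


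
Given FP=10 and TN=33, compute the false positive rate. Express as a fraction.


FPR = FP / (FP + TN) = 10 / 43 = 10/43.

10/43


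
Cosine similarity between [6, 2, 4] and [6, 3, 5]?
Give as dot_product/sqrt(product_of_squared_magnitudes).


dot = 62. |a|^2 = 56, |b|^2 = 70. cos = 62/sqrt(3920).

62/sqrt(3920)


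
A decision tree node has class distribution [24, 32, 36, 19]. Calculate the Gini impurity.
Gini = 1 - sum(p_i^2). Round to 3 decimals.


Total = 111. Proportions: 24/111, 32/111, 36/111, 19/111. sum(p_i^2) = 0.2643. Gini = 1 - 0.2643 = 0.7357, which rounds to 0.736.

0.736


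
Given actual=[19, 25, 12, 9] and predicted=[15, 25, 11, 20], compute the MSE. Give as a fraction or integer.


MSE = (1/4) * ((19-15)^2=16 + (25-25)^2=0 + (12-11)^2=1 + (9-20)^2=121). Sum = 138. MSE = 69/2.

69/2


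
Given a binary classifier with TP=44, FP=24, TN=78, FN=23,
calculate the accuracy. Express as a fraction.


Accuracy = (TP + TN) / (TP + TN + FP + FN) = (44 + 78) / 169 = 122/169.

122/169


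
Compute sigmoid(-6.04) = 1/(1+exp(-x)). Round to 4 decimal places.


sigma(-6.04) = 1/(1+e^(6.04)) = 1/(1+419.893035) = 1/420.893035 = 0.0024.

0.0024


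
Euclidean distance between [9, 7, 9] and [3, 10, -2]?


d = sqrt(sum of squared differences). (9-3)^2=36, (7-10)^2=9, (9--2)^2=121. Sum = 166.

sqrt(166)


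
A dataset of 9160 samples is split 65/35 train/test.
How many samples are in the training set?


Test set = 9160 * 35% = 3206. Training set = 9160 - 3206 = 5954.

5954


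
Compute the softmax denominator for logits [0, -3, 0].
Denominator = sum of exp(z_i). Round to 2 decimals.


Denom = e^0=1.0000 + e^-3=0.0498 + e^0=1.0000. Sum = 2.0498, which rounds to 2.05.

2.05


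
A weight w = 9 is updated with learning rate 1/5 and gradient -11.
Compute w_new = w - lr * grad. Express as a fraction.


w_new = 9 - 1/5 * -11 = 9 - -11/5 = 56/5.

56/5


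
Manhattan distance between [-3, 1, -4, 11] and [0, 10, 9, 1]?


d = sum of absolute differences: |-3-0|=3 + |1-10|=9 + |-4-9|=13 + |11-1|=10 = 35.

35


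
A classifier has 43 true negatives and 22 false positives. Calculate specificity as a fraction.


Specificity = TN / (TN + FP) = 43 / 65 = 43/65.

43/65


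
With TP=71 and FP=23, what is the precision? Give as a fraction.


Precision = TP / (TP + FP) = 71 / 94 = 71/94.

71/94


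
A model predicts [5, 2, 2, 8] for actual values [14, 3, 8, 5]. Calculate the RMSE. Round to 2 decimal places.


MSE = 31.7500. RMSE = sqrt(31.7500) = 5.63.

5.63


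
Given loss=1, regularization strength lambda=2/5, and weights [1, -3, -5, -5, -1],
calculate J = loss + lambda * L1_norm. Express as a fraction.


L1 norm = sum(|w|) = 15. J = 1 + 2/5 * 15 = 7.

7


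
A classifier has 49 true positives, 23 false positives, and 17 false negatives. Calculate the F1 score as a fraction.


Precision = 49/72 = 49/72. Recall = 49/66 = 49/66. F1 = 2*P*R/(P+R) = 49/69.

49/69


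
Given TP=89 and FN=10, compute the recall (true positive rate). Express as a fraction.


Recall = TP / (TP + FN) = 89 / 99 = 89/99.

89/99


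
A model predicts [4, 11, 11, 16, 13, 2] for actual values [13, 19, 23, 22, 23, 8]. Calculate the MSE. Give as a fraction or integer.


MSE = (1/6) * ((13-4)^2=81 + (19-11)^2=64 + (23-11)^2=144 + (22-16)^2=36 + (23-13)^2=100 + (8-2)^2=36). Sum = 461. MSE = 461/6.

461/6


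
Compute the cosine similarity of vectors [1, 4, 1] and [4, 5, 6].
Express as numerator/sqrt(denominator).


dot = 30. |a|^2 = 18, |b|^2 = 77. cos = 30/sqrt(1386).

30/sqrt(1386)


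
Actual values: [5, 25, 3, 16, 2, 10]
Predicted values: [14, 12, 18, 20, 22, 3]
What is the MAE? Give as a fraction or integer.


MAE = (1/6) * (|5-14|=9 + |25-12|=13 + |3-18|=15 + |16-20|=4 + |2-22|=20 + |10-3|=7). Sum = 68. MAE = 34/3.

34/3


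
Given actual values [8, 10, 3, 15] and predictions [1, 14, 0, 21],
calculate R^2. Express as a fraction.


Mean(y) = 9. SS_res = 110. SS_tot = 74. R^2 = 1 - 110/(74) = -18/37.

-18/37


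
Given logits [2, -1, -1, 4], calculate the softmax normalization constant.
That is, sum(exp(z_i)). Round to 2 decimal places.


Denom = e^2=7.3891 + e^-1=0.3679 + e^-1=0.3679 + e^4=54.5982. Sum = 62.7231, which rounds to 62.72.

62.72


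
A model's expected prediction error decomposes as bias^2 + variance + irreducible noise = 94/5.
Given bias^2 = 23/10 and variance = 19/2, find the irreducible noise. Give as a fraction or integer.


Total error = bias^2 + variance + irreducible noise. So irreducible noise = 94/5 - 23/10 - 19/2 = 7.

7


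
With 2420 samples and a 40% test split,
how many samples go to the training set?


Test set = 2420 * 40% = 968. Training set = 2420 - 968 = 1452.

1452


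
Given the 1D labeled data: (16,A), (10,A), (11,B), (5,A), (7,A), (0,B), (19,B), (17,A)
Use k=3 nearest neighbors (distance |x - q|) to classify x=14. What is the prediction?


Distances: |16-14|=2, |10-14|=4, |11-14|=3, |5-14|=9, |7-14|=7, |0-14|=14, |19-14|=5, |17-14|=3. 3 nearest: (16,A), (17,A), (11,B). Counts: {'A': 2, 'B': 1}. Majority class: A.

A


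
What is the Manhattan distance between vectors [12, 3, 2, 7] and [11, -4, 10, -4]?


d = sum of absolute differences: |12-11|=1 + |3--4|=7 + |2-10|=8 + |7--4|=11 = 27.

27


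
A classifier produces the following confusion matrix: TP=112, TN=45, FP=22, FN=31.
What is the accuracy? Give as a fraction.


Accuracy = (TP + TN) / (TP + TN + FP + FN) = (112 + 45) / 210 = 157/210.

157/210


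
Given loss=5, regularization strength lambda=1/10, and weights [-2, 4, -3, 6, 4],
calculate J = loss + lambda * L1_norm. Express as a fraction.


L1 norm = sum(|w|) = 19. J = 5 + 1/10 * 19 = 69/10.

69/10


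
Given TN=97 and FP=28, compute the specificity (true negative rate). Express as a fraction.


Specificity = TN / (TN + FP) = 97 / 125 = 97/125.

97/125


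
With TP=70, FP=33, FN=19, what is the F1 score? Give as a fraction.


Precision = 70/103 = 70/103. Recall = 70/89 = 70/89. F1 = 2*P*R/(P+R) = 35/48.

35/48


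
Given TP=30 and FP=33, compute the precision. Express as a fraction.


Precision = TP / (TP + FP) = 30 / 63 = 10/21.

10/21


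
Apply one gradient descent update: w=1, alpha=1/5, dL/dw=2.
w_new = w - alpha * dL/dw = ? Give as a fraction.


w_new = 1 - 1/5 * 2 = 1 - 2/5 = 3/5.

3/5


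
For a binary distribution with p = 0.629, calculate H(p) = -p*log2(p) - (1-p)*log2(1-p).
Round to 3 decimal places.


H = -0.629*log2(0.629) - 0.371*log2(0.371) = 0.951.

0.951


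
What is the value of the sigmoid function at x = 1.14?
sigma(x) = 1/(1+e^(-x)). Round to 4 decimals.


sigma(1.14) = 1/(1+e^(-1.14)) = 1/(1+0.319819) = 1/1.319819 = 0.7577.

0.7577


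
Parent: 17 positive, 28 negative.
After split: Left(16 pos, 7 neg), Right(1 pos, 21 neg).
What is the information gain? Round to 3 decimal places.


H(parent) = 0.9565. H(left) = 0.8865, H(right) = 0.2668. Weighted = (23/45)*0.8865 + (22/45)*0.2668 = 0.5835. IG = 0.9565 - 0.5835 = 0.3730, which rounds to 0.373.

0.373


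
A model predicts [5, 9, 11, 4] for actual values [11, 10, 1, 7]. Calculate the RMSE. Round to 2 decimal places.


MSE = 36.5000. RMSE = sqrt(36.5000) = 6.04.

6.04


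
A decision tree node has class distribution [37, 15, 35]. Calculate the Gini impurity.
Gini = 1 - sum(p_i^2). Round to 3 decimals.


Total = 87. Proportions: 37/87, 15/87, 35/87. sum(p_i^2) = 0.3724. Gini = 1 - 0.3724 = 0.6276, which rounds to 0.628.

0.628


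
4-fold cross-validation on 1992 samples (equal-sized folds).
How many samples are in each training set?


Each validation fold has 1992/4 = 498 samples. Training set = 1992 - 498 = 1494.

1494


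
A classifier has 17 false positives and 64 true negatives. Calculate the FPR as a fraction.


FPR = FP / (FP + TN) = 17 / 81 = 17/81.

17/81


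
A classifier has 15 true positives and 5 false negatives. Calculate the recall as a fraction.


Recall = TP / (TP + FN) = 15 / 20 = 3/4.

3/4


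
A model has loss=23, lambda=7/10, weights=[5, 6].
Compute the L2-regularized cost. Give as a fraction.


L2 sq norm = sum(w^2) = 61. J = 23 + 7/10 * 61 = 657/10.

657/10


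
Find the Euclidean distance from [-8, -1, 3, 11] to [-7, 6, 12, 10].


d = sqrt(sum of squared differences). (-8--7)^2=1, (-1-6)^2=49, (3-12)^2=81, (11-10)^2=1. Sum = 132.

sqrt(132)


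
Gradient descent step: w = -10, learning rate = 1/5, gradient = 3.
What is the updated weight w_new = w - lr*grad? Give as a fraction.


w_new = -10 - 1/5 * 3 = -10 - 3/5 = -53/5.

-53/5


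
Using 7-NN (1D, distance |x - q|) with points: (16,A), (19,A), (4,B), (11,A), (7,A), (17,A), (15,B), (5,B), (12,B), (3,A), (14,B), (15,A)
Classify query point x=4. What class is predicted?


Distances: |16-4|=12, |19-4|=15, |4-4|=0, |11-4|=7, |7-4|=3, |17-4|=13, |15-4|=11, |5-4|=1, |12-4|=8, |3-4|=1, |14-4|=10, |15-4|=11. 7 nearest: (4,B), (3,A), (5,B), (7,A), (11,A), (12,B), (14,B). Counts: {'B': 4, 'A': 3}. Majority class: B.

B


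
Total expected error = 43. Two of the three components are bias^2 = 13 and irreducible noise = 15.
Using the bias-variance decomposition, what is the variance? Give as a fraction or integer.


Total error = bias^2 + variance + irreducible noise. So variance = 43 - 13 - 15 = 15.

15


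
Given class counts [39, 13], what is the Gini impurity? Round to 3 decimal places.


Total = 52. Proportions: 39/52, 13/52. sum(p_i^2) = 0.6250. Gini = 1 - 0.6250 = 0.3750, which rounds to 0.375.

0.375


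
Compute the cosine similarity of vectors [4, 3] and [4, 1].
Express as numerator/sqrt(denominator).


dot = 19. |a|^2 = 25, |b|^2 = 17. cos = 19/sqrt(425).

19/sqrt(425)


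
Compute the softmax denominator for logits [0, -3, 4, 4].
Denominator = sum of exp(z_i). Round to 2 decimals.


Denom = e^0=1.0000 + e^-3=0.0498 + e^4=54.5982 + e^4=54.5982. Sum = 110.2462, which rounds to 110.25.

110.25


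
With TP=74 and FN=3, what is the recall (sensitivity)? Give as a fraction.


Recall = TP / (TP + FN) = 74 / 77 = 74/77.

74/77


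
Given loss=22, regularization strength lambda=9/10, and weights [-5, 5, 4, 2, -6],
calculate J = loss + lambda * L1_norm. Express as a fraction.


L1 norm = sum(|w|) = 22. J = 22 + 9/10 * 22 = 209/5.

209/5


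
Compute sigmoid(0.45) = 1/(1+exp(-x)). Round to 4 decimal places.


sigma(0.45) = 1/(1+e^(-0.45)) = 1/(1+0.637628) = 1/1.637628 = 0.6106.

0.6106


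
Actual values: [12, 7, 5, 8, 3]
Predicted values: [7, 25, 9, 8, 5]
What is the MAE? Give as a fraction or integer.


MAE = (1/5) * (|12-7|=5 + |7-25|=18 + |5-9|=4 + |8-8|=0 + |3-5|=2). Sum = 29. MAE = 29/5.

29/5


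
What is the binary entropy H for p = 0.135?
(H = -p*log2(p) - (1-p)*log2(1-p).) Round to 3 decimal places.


H = -0.135*log2(0.135) - 0.865*log2(0.865) = 0.571.

0.571


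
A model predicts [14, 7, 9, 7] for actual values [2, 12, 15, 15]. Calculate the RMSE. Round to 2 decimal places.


MSE = 67.2500. RMSE = sqrt(67.2500) = 8.20.

8.20


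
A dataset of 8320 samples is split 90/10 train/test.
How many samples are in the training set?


Test set = 8320 * 10% = 832. Training set = 8320 - 832 = 7488.

7488


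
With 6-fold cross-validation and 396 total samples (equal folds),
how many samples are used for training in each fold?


Each validation fold has 396/6 = 66 samples. Training set = 396 - 66 = 330.

330


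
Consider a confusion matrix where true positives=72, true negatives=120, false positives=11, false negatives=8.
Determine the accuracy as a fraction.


Accuracy = (TP + TN) / (TP + TN + FP + FN) = (72 + 120) / 211 = 192/211.

192/211


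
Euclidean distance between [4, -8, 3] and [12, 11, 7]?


d = sqrt(sum of squared differences). (4-12)^2=64, (-8-11)^2=361, (3-7)^2=16. Sum = 441.

21


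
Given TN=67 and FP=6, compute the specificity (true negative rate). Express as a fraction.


Specificity = TN / (TN + FP) = 67 / 73 = 67/73.

67/73


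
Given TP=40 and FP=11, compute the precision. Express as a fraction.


Precision = TP / (TP + FP) = 40 / 51 = 40/51.

40/51


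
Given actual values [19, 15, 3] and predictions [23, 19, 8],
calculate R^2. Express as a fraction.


Mean(y) = 37/3. SS_res = 57. SS_tot = 416/3. R^2 = 1 - 57/(416/3) = 245/416.

245/416


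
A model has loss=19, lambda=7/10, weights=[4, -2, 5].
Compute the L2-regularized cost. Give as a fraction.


L2 sq norm = sum(w^2) = 45. J = 19 + 7/10 * 45 = 101/2.

101/2


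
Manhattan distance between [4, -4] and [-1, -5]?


d = sum of absolute differences: |4--1|=5 + |-4--5|=1 = 6.

6


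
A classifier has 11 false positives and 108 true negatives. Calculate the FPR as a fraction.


FPR = FP / (FP + TN) = 11 / 119 = 11/119.

11/119


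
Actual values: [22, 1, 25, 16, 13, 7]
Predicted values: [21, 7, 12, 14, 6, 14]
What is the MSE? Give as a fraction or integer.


MSE = (1/6) * ((22-21)^2=1 + (1-7)^2=36 + (25-12)^2=169 + (16-14)^2=4 + (13-6)^2=49 + (7-14)^2=49). Sum = 308. MSE = 154/3.

154/3


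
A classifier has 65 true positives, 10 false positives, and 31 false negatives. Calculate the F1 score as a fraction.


Precision = 65/75 = 13/15. Recall = 65/96 = 65/96. F1 = 2*P*R/(P+R) = 130/171.

130/171


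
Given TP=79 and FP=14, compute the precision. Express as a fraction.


Precision = TP / (TP + FP) = 79 / 93 = 79/93.

79/93


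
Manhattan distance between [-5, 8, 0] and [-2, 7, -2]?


d = sum of absolute differences: |-5--2|=3 + |8-7|=1 + |0--2|=2 = 6.

6


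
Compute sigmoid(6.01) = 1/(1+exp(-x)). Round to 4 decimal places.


sigma(6.01) = 1/(1+e^(-6.01)) = 1/(1+0.002454) = 1/1.002454 = 0.9976.

0.9976


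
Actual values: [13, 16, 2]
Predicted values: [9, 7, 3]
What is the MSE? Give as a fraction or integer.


MSE = (1/3) * ((13-9)^2=16 + (16-7)^2=81 + (2-3)^2=1). Sum = 98. MSE = 98/3.

98/3


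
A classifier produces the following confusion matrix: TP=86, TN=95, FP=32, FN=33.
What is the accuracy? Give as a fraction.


Accuracy = (TP + TN) / (TP + TN + FP + FN) = (86 + 95) / 246 = 181/246.

181/246


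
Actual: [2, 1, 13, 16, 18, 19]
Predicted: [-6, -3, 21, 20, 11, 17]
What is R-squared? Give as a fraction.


Mean(y) = 23/2. SS_res = 213. SS_tot = 643/2. R^2 = 1 - 213/(643/2) = 217/643.

217/643


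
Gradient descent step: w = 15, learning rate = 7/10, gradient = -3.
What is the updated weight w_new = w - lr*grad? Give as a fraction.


w_new = 15 - 7/10 * -3 = 15 - -21/10 = 171/10.

171/10


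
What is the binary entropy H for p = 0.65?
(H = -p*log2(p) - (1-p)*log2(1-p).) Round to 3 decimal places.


H = -0.65*log2(0.65) - 0.35*log2(0.35) = 0.934.

0.934


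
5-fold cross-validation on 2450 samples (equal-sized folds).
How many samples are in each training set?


Each validation fold has 2450/5 = 490 samples. Training set = 2450 - 490 = 1960.

1960


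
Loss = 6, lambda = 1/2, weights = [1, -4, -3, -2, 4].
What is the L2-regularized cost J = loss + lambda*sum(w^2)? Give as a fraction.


L2 sq norm = sum(w^2) = 46. J = 6 + 1/2 * 46 = 29.

29


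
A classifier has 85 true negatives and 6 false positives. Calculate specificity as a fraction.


Specificity = TN / (TN + FP) = 85 / 91 = 85/91.

85/91


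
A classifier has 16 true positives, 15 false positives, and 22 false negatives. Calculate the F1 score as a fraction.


Precision = 16/31 = 16/31. Recall = 16/38 = 8/19. F1 = 2*P*R/(P+R) = 32/69.

32/69


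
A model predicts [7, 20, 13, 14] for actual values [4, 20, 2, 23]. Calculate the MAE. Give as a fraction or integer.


MAE = (1/4) * (|4-7|=3 + |20-20|=0 + |2-13|=11 + |23-14|=9). Sum = 23. MAE = 23/4.

23/4


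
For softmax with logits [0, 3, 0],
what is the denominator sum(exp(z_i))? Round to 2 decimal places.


Denom = e^0=1.0000 + e^3=20.0855 + e^0=1.0000. Sum = 22.0855, which rounds to 22.09.

22.09


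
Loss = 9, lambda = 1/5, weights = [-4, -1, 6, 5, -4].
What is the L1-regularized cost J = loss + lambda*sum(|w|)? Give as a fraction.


L1 norm = sum(|w|) = 20. J = 9 + 1/5 * 20 = 13.

13


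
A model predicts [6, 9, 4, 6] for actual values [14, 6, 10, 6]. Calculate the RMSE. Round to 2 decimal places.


MSE = 27.2500. RMSE = sqrt(27.2500) = 5.22.

5.22


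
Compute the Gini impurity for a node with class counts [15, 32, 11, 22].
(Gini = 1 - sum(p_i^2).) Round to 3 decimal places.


Total = 80. Proportions: 15/80, 32/80, 11/80, 22/80. sum(p_i^2) = 0.2897. Gini = 1 - 0.2897 = 0.7103, which rounds to 0.710.

0.710


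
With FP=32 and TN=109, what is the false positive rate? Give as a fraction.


FPR = FP / (FP + TN) = 32 / 141 = 32/141.

32/141


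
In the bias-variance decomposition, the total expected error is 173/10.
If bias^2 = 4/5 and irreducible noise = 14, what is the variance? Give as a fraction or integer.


Total error = bias^2 + variance + irreducible noise. So variance = 173/10 - 4/5 - 14 = 5/2.

5/2


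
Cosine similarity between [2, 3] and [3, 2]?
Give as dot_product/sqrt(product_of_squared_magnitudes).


dot = 12. |a|^2 = 13, |b|^2 = 13. cos = 12/sqrt(169).

12/sqrt(169)


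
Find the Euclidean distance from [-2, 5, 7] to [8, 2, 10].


d = sqrt(sum of squared differences). (-2-8)^2=100, (5-2)^2=9, (7-10)^2=9. Sum = 118.

sqrt(118)


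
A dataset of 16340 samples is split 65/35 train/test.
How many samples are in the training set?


Test set = 16340 * 35% = 5719. Training set = 16340 - 5719 = 10621.

10621


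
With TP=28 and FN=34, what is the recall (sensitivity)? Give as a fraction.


Recall = TP / (TP + FN) = 28 / 62 = 14/31.

14/31


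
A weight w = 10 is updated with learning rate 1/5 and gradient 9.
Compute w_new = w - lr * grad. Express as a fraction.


w_new = 10 - 1/5 * 9 = 10 - 9/5 = 41/5.

41/5


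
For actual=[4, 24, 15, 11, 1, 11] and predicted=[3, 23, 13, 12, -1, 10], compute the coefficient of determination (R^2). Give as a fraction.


Mean(y) = 11. SS_res = 12. SS_tot = 334. R^2 = 1 - 12/(334) = 161/167.

161/167


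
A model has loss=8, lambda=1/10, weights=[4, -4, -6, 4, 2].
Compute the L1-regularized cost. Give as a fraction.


L1 norm = sum(|w|) = 20. J = 8 + 1/10 * 20 = 10.

10


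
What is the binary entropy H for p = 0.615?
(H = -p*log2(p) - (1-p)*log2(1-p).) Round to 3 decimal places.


H = -0.615*log2(0.615) - 0.385*log2(0.385) = 0.961.

0.961


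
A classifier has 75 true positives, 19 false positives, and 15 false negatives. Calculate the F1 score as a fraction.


Precision = 75/94 = 75/94. Recall = 75/90 = 5/6. F1 = 2*P*R/(P+R) = 75/92.

75/92


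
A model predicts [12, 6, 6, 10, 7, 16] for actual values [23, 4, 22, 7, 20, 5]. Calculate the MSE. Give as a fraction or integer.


MSE = (1/6) * ((23-12)^2=121 + (4-6)^2=4 + (22-6)^2=256 + (7-10)^2=9 + (20-7)^2=169 + (5-16)^2=121). Sum = 680. MSE = 340/3.

340/3


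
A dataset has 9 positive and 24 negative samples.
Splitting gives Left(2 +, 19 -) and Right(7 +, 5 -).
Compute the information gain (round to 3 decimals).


H(parent) = 0.8454. H(left) = 0.4537, H(right) = 0.9799. Weighted = (21/33)*0.4537 + (12/33)*0.9799 = 0.6450. IG = 0.8454 - 0.6450 = 0.2004, which rounds to 0.200.

0.200


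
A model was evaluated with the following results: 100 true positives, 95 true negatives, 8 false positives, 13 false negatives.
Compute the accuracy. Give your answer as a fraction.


Accuracy = (TP + TN) / (TP + TN + FP + FN) = (100 + 95) / 216 = 65/72.

65/72


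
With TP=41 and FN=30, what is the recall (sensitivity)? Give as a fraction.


Recall = TP / (TP + FN) = 41 / 71 = 41/71.

41/71


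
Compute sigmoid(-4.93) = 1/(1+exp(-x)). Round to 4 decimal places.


sigma(-4.93) = 1/(1+e^(4.93)) = 1/(1+138.379512) = 1/139.379512 = 0.0072.

0.0072


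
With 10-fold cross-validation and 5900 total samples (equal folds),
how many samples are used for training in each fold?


Each validation fold has 5900/10 = 590 samples. Training set = 5900 - 590 = 5310.

5310


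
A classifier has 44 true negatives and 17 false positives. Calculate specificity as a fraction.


Specificity = TN / (TN + FP) = 44 / 61 = 44/61.

44/61


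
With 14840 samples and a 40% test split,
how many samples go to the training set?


Test set = 14840 * 40% = 5936. Training set = 14840 - 5936 = 8904.

8904


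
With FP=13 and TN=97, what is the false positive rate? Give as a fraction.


FPR = FP / (FP + TN) = 13 / 110 = 13/110.

13/110


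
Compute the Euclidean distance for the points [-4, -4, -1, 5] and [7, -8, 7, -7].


d = sqrt(sum of squared differences). (-4-7)^2=121, (-4--8)^2=16, (-1-7)^2=64, (5--7)^2=144. Sum = 345.

sqrt(345)


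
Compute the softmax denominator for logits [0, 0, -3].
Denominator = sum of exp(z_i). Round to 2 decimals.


Denom = e^0=1.0000 + e^0=1.0000 + e^-3=0.0498. Sum = 2.0498, which rounds to 2.05.

2.05


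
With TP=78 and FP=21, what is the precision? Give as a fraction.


Precision = TP / (TP + FP) = 78 / 99 = 26/33.

26/33


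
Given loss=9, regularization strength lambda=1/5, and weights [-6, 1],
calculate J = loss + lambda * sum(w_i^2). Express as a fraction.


L2 sq norm = sum(w^2) = 37. J = 9 + 1/5 * 37 = 82/5.

82/5


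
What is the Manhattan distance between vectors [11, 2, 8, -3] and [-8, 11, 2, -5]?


d = sum of absolute differences: |11--8|=19 + |2-11|=9 + |8-2|=6 + |-3--5|=2 = 36.

36


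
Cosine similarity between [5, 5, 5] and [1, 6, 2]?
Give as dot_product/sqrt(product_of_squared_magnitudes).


dot = 45. |a|^2 = 75, |b|^2 = 41. cos = 45/sqrt(3075).

45/sqrt(3075)


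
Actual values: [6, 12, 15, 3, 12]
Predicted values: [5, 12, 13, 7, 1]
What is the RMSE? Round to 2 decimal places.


MSE = 28.4000. RMSE = sqrt(28.4000) = 5.33.

5.33


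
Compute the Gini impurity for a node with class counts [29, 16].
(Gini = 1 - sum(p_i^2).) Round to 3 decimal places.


Total = 45. Proportions: 29/45, 16/45. sum(p_i^2) = 0.5417. Gini = 1 - 0.5417 = 0.4583, which rounds to 0.458.

0.458


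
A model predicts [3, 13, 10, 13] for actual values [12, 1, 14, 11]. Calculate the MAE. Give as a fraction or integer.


MAE = (1/4) * (|12-3|=9 + |1-13|=12 + |14-10|=4 + |11-13|=2). Sum = 27. MAE = 27/4.

27/4


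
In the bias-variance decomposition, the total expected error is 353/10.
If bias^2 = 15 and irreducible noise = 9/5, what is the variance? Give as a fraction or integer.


Total error = bias^2 + variance + irreducible noise. So variance = 353/10 - 15 - 9/5 = 37/2.

37/2


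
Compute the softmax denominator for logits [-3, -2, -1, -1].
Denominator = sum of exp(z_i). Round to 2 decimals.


Denom = e^-3=0.0498 + e^-2=0.1353 + e^-1=0.3679 + e^-1=0.3679. Sum = 0.9209, which rounds to 0.92.

0.92


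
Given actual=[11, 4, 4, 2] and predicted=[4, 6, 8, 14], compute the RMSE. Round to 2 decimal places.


MSE = 53.2500. RMSE = sqrt(53.2500) = 7.30.

7.30


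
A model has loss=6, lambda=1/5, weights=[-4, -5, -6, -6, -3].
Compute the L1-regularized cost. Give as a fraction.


L1 norm = sum(|w|) = 24. J = 6 + 1/5 * 24 = 54/5.

54/5


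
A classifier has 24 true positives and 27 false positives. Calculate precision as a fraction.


Precision = TP / (TP + FP) = 24 / 51 = 8/17.

8/17


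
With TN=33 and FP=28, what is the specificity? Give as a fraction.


Specificity = TN / (TN + FP) = 33 / 61 = 33/61.

33/61


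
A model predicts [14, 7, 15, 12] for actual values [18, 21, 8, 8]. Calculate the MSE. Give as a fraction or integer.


MSE = (1/4) * ((18-14)^2=16 + (21-7)^2=196 + (8-15)^2=49 + (8-12)^2=16). Sum = 277. MSE = 277/4.

277/4


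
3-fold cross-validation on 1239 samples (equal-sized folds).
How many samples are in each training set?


Each validation fold has 1239/3 = 413 samples. Training set = 1239 - 413 = 826.

826


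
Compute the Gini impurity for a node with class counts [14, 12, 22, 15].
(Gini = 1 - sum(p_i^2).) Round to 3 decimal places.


Total = 63. Proportions: 14/63, 12/63, 22/63, 15/63. sum(p_i^2) = 0.2643. Gini = 1 - 0.2643 = 0.7357, which rounds to 0.736.

0.736


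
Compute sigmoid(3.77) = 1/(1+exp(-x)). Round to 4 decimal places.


sigma(3.77) = 1/(1+e^(-3.77)) = 1/(1+0.023052) = 1/1.023052 = 0.9775.

0.9775


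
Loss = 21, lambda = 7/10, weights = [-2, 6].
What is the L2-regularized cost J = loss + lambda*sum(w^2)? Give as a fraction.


L2 sq norm = sum(w^2) = 40. J = 21 + 7/10 * 40 = 49.

49


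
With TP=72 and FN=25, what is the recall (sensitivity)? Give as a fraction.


Recall = TP / (TP + FN) = 72 / 97 = 72/97.

72/97


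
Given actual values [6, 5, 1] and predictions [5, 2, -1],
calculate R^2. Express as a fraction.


Mean(y) = 4. SS_res = 14. SS_tot = 14. R^2 = 1 - 14/(14) = 0.

0


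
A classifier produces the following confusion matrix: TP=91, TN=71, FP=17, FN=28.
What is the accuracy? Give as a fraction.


Accuracy = (TP + TN) / (TP + TN + FP + FN) = (91 + 71) / 207 = 18/23.

18/23


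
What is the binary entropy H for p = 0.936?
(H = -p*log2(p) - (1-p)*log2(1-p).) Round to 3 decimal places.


H = -0.936*log2(0.936) - 0.064*log2(0.064) = 0.343.

0.343


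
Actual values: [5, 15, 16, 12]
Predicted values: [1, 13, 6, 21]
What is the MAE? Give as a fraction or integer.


MAE = (1/4) * (|5-1|=4 + |15-13|=2 + |16-6|=10 + |12-21|=9). Sum = 25. MAE = 25/4.

25/4


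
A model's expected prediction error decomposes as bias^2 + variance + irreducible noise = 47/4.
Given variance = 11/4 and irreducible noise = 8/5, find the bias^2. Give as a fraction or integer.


Total error = bias^2 + variance + irreducible noise. So bias^2 = 47/4 - 11/4 - 8/5 = 37/5.

37/5


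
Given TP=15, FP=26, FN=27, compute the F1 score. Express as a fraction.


Precision = 15/41 = 15/41. Recall = 15/42 = 5/14. F1 = 2*P*R/(P+R) = 30/83.

30/83


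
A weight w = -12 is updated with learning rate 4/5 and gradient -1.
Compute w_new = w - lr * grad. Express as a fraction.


w_new = -12 - 4/5 * -1 = -12 - -4/5 = -56/5.

-56/5


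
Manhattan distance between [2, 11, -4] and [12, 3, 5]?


d = sum of absolute differences: |2-12|=10 + |11-3|=8 + |-4-5|=9 = 27.

27


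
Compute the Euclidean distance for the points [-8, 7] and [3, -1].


d = sqrt(sum of squared differences). (-8-3)^2=121, (7--1)^2=64. Sum = 185.

sqrt(185)


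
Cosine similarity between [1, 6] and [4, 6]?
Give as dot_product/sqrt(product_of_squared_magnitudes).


dot = 40. |a|^2 = 37, |b|^2 = 52. cos = 40/sqrt(1924).

40/sqrt(1924)


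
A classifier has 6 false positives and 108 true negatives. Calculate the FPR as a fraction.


FPR = FP / (FP + TN) = 6 / 114 = 1/19.

1/19


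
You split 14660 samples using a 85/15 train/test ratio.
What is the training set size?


Test set = 14660 * 15% = 2199. Training set = 14660 - 2199 = 12461.

12461


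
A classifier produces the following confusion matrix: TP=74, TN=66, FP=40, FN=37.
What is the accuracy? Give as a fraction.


Accuracy = (TP + TN) / (TP + TN + FP + FN) = (74 + 66) / 217 = 20/31.

20/31


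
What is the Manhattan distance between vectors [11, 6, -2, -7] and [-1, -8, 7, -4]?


d = sum of absolute differences: |11--1|=12 + |6--8|=14 + |-2-7|=9 + |-7--4|=3 = 38.

38


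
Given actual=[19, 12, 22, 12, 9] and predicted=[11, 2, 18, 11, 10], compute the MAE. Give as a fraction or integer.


MAE = (1/5) * (|19-11|=8 + |12-2|=10 + |22-18|=4 + |12-11|=1 + |9-10|=1). Sum = 24. MAE = 24/5.

24/5


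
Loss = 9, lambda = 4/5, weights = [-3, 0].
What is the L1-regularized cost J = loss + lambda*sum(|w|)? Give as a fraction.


L1 norm = sum(|w|) = 3. J = 9 + 4/5 * 3 = 57/5.

57/5


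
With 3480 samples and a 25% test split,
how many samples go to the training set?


Test set = 3480 * 25% = 870. Training set = 3480 - 870 = 2610.

2610


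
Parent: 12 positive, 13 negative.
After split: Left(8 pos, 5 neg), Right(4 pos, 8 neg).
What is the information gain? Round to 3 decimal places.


H(parent) = 0.9988. H(left) = 0.9612, H(right) = 0.9183. Weighted = (13/25)*0.9612 + (12/25)*0.9183 = 0.9406. IG = 0.9988 - 0.9406 = 0.0582, which rounds to 0.058.

0.058


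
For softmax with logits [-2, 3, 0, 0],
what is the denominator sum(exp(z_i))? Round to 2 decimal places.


Denom = e^-2=0.1353 + e^3=20.0855 + e^0=1.0000 + e^0=1.0000. Sum = 22.2208, which rounds to 22.22.

22.22


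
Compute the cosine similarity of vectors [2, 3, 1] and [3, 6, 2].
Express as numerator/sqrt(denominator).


dot = 26. |a|^2 = 14, |b|^2 = 49. cos = 26/sqrt(686).

26/sqrt(686)


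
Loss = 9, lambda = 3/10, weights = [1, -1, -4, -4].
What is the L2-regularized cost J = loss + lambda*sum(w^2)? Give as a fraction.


L2 sq norm = sum(w^2) = 34. J = 9 + 3/10 * 34 = 96/5.

96/5


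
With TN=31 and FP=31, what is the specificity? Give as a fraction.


Specificity = TN / (TN + FP) = 31 / 62 = 1/2.

1/2


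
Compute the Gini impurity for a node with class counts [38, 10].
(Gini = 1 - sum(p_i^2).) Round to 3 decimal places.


Total = 48. Proportions: 38/48, 10/48. sum(p_i^2) = 0.6701. Gini = 1 - 0.6701 = 0.3299, which rounds to 0.330.

0.330


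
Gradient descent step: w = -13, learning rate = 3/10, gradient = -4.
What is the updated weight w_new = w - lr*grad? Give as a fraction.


w_new = -13 - 3/10 * -4 = -13 - -6/5 = -59/5.

-59/5


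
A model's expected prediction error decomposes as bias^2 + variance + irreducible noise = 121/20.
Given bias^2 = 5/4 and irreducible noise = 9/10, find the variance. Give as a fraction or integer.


Total error = bias^2 + variance + irreducible noise. So variance = 121/20 - 5/4 - 9/10 = 39/10.

39/10


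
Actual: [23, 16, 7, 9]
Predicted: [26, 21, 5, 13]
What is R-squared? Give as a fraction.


Mean(y) = 55/4. SS_res = 54. SS_tot = 635/4. R^2 = 1 - 54/(635/4) = 419/635.

419/635


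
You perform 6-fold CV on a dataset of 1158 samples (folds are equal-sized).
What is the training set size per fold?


Each validation fold has 1158/6 = 193 samples. Training set = 1158 - 193 = 965.

965


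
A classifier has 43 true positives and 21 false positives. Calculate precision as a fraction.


Precision = TP / (TP + FP) = 43 / 64 = 43/64.

43/64


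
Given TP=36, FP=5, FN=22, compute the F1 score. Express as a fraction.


Precision = 36/41 = 36/41. Recall = 36/58 = 18/29. F1 = 2*P*R/(P+R) = 8/11.

8/11


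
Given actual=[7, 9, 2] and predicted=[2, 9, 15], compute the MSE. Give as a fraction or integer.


MSE = (1/3) * ((7-2)^2=25 + (9-9)^2=0 + (2-15)^2=169). Sum = 194. MSE = 194/3.

194/3


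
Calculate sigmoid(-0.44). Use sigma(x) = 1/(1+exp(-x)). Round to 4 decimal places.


sigma(-0.44) = 1/(1+e^(0.44)) = 1/(1+1.552707) = 1/2.552707 = 0.3917.

0.3917


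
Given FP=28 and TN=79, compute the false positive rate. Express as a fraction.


FPR = FP / (FP + TN) = 28 / 107 = 28/107.

28/107


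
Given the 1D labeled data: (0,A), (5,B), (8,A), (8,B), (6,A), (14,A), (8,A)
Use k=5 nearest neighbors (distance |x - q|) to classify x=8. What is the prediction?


Distances: |0-8|=8, |5-8|=3, |8-8|=0, |8-8|=0, |6-8|=2, |14-8|=6, |8-8|=0. 5 nearest: (8,A), (8,A), (8,B), (6,A), (5,B). Counts: {'A': 3, 'B': 2}. Majority class: A.

A


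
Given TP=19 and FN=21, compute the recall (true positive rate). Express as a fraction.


Recall = TP / (TP + FN) = 19 / 40 = 19/40.

19/40


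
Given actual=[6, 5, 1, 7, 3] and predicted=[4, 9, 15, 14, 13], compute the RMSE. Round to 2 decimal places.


MSE = 73.0000. RMSE = sqrt(73.0000) = 8.54.

8.54


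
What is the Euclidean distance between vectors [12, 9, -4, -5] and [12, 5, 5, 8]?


d = sqrt(sum of squared differences). (12-12)^2=0, (9-5)^2=16, (-4-5)^2=81, (-5-8)^2=169. Sum = 266.

sqrt(266)


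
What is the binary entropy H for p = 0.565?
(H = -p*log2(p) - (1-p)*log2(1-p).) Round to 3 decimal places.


H = -0.565*log2(0.565) - 0.435*log2(0.435) = 0.988.

0.988


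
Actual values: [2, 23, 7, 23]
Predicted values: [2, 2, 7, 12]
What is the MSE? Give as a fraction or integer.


MSE = (1/4) * ((2-2)^2=0 + (23-2)^2=441 + (7-7)^2=0 + (23-12)^2=121). Sum = 562. MSE = 281/2.

281/2
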